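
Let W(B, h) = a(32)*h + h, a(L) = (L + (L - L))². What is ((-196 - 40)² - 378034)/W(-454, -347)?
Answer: 322338/355675 ≈ 0.90627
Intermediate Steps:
a(L) = L² (a(L) = (L + 0)² = L²)
W(B, h) = 1025*h (W(B, h) = 32²*h + h = 1024*h + h = 1025*h)
((-196 - 40)² - 378034)/W(-454, -347) = ((-196 - 40)² - 378034)/((1025*(-347))) = ((-236)² - 378034)/(-355675) = (55696 - 378034)*(-1/355675) = -322338*(-1/355675) = 322338/355675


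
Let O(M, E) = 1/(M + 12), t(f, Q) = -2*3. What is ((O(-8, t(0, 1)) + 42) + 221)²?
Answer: 1108809/16 ≈ 69301.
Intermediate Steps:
t(f, Q) = -6
O(M, E) = 1/(12 + M)
((O(-8, t(0, 1)) + 42) + 221)² = ((1/(12 - 8) + 42) + 221)² = ((1/4 + 42) + 221)² = ((¼ + 42) + 221)² = (169/4 + 221)² = (1053/4)² = 1108809/16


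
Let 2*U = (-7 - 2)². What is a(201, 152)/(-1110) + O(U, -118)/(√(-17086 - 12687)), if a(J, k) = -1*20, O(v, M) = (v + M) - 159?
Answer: 2/111 + 473*I*√29773/59546 ≈ 0.018018 + 1.3706*I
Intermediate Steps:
U = 81/2 (U = (-7 - 2)²/2 = (½)*(-9)² = (½)*81 = 81/2 ≈ 40.500)
O(v, M) = -159 + M + v (O(v, M) = (M + v) - 159 = -159 + M + v)
a(J, k) = -20
a(201, 152)/(-1110) + O(U, -118)/(√(-17086 - 12687)) = -20/(-1110) + (-159 - 118 + 81/2)/(√(-17086 - 12687)) = -20*(-1/1110) - 473*(-I*√29773/29773)/2 = 2/111 - 473*(-I*√29773/29773)/2 = 2/111 - (-473)*I*√29773/59546 = 2/111 + 473*I*√29773/59546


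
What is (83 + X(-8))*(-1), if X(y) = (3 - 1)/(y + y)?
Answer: -663/8 ≈ -82.875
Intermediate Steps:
X(y) = 1/y (X(y) = 2/((2*y)) = 2*(1/(2*y)) = 1/y)
(83 + X(-8))*(-1) = (83 + 1/(-8))*(-1) = (83 - ⅛)*(-1) = (663/8)*(-1) = -663/8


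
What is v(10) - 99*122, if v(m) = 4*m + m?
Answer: -12028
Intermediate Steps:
v(m) = 5*m
v(10) - 99*122 = 5*10 - 99*122 = 50 - 12078 = -12028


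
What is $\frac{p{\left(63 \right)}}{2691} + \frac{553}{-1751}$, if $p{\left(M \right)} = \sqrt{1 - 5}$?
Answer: $- \frac{553}{1751} + \frac{2 i}{2691} \approx -0.31582 + 0.00074322 i$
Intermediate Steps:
$p{\left(M \right)} = 2 i$ ($p{\left(M \right)} = \sqrt{-4} = 2 i$)
$\frac{p{\left(63 \right)}}{2691} + \frac{553}{-1751} = \frac{2 i}{2691} + \frac{553}{-1751} = 2 i \frac{1}{2691} + 553 \left(- \frac{1}{1751}\right) = \frac{2 i}{2691} - \frac{553}{1751} = - \frac{553}{1751} + \frac{2 i}{2691}$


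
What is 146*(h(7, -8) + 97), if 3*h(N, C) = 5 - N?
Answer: 42194/3 ≈ 14065.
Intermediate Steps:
h(N, C) = 5/3 - N/3 (h(N, C) = (5 - N)/3 = 5/3 - N/3)
146*(h(7, -8) + 97) = 146*((5/3 - ⅓*7) + 97) = 146*((5/3 - 7/3) + 97) = 146*(-⅔ + 97) = 146*(289/3) = 42194/3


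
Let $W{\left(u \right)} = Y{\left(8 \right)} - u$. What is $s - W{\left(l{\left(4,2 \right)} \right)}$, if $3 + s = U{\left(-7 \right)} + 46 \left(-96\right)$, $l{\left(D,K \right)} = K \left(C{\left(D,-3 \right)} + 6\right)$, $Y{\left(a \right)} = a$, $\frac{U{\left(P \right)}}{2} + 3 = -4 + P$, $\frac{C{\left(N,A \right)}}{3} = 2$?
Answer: $-4431$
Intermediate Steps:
$C{\left(N,A \right)} = 6$ ($C{\left(N,A \right)} = 3 \cdot 2 = 6$)
$U{\left(P \right)} = -14 + 2 P$ ($U{\left(P \right)} = -6 + 2 \left(-4 + P\right) = -6 + \left(-8 + 2 P\right) = -14 + 2 P$)
$l{\left(D,K \right)} = 12 K$ ($l{\left(D,K \right)} = K \left(6 + 6\right) = K 12 = 12 K$)
$W{\left(u \right)} = 8 - u$
$s = -4447$ ($s = -3 + \left(\left(-14 + 2 \left(-7\right)\right) + 46 \left(-96\right)\right) = -3 - 4444 = -4447$)
$s - W{\left(l{\left(4,2 \right)} \right)} = -4447 - \left(8 - 12 \cdot 2\right) = -4447 - \left(8 - 24\right) = -4447 - -16 = -4447 + 16 = -4431$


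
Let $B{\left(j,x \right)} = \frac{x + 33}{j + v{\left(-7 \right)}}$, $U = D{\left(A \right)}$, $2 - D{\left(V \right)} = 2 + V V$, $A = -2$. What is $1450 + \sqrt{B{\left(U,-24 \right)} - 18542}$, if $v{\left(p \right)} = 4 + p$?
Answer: $1450 + \frac{i \sqrt{908621}}{7} \approx 1450.0 + 136.17 i$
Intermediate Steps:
$D{\left(V \right)} = - V^{2}$ ($D{\left(V \right)} = 2 - \left(2 + V V\right) = 2 - \left(2 + V^{2}\right) = - V^{2}$)
$U = -4$ ($U = - \left(-2\right)^{2} = \left(-1\right) 4 = -4$)
$B{\left(j,x \right)} = \frac{33 + x}{-3 + j}$ ($B{\left(j,x \right)} = \frac{x + 33}{j + \left(4 - 7\right)} = \frac{33 + x}{j - 3} = \frac{33 + x}{-3 + j}$)
$1450 + \sqrt{B{\left(U,-24 \right)} - 18542} = 1450 + \sqrt{\frac{33 - 24}{-3 - 4} - 18542} = 1450 + \sqrt{\frac{1}{-7} \cdot 9 - 18542} = 1450 + \sqrt{\left(- \frac{1}{7}\right) 9 - 18542} = 1450 + \sqrt{- \frac{9}{7} - 18542} = 1450 + \sqrt{- \frac{129803}{7}} = 1450 + \frac{i \sqrt{908621}}{7}$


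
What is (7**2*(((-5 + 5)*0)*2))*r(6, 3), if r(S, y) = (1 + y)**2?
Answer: 0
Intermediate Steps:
(7**2*(((-5 + 5)*0)*2))*r(6, 3) = (7**2*(((-5 + 5)*0)*2))*(1 + 3)**2 = (49*((0*0)*2))*4**2 = (49*(0*2))*16 = (49*0)*16 = 0*16 = 0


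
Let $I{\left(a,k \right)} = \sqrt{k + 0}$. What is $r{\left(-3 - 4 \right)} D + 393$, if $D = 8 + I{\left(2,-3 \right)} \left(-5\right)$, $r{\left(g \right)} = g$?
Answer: $337 + 35 i \sqrt{3} \approx 337.0 + 60.622 i$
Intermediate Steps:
$I{\left(a,k \right)} = \sqrt{k}$
$D = 8 - 5 i \sqrt{3}$ ($D = 8 + \sqrt{-3} \left(-5\right) = 8 + i \sqrt{3} \left(-5\right) = 8 - 5 i \sqrt{3} \approx 8.0 - 8.6602 i$)
$r{\left(-3 - 4 \right)} D + 393 = \left(-3 - 4\right) \left(8 - 5 i \sqrt{3}\right) + 393 = - 7 \left(8 - 5 i \sqrt{3}\right) + 393 = \left(-56 + 35 i \sqrt{3}\right) + 393 = 337 + 35 i \sqrt{3}$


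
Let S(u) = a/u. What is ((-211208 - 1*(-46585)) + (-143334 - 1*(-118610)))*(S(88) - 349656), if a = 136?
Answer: 728266242053/11 ≈ 6.6206e+10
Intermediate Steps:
S(u) = 136/u
((-211208 - 1*(-46585)) + (-143334 - 1*(-118610)))*(S(88) - 349656) = ((-211208 - 1*(-46585)) + (-143334 - 1*(-118610)))*(136/88 - 349656) = ((-211208 + 46585) + (-143334 + 118610))*(136*(1/88) - 349656) = (-164623 - 24724)*(17/11 - 349656) = -189347*(-3846199/11) = 728266242053/11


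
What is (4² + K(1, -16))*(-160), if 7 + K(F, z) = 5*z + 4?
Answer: 10720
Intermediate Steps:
K(F, z) = -3 + 5*z (K(F, z) = -7 + (5*z + 4) = -7 + (4 + 5*z) = -3 + 5*z)
(4² + K(1, -16))*(-160) = (4² + (-3 + 5*(-16)))*(-160) = (16 + (-3 - 80))*(-160) = (16 - 83)*(-160) = -67*(-160) = 10720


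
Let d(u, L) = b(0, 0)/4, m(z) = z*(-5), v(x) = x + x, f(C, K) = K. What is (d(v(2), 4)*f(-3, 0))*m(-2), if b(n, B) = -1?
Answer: 0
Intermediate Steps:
v(x) = 2*x
m(z) = -5*z
d(u, L) = -¼ (d(u, L) = -1/4 = -1*¼ = -¼)
(d(v(2), 4)*f(-3, 0))*m(-2) = (-¼*0)*(-5*(-2)) = 0*10 = 0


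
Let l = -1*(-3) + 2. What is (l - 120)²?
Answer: 13225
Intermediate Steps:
l = 5 (l = 3 + 2 = 5)
(l - 120)² = (5 - 120)² = (-115)² = 13225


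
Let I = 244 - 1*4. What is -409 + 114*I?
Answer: 26951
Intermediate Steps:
I = 240 (I = 244 - 4 = 240)
-409 + 114*I = -409 + 114*240 = -409 + 27360 = 26951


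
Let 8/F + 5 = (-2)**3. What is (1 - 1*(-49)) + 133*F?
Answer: -414/13 ≈ -31.846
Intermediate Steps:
F = -8/13 (F = 8/(-5 + (-2)**3) = 8/(-5 - 8) = 8/(-13) = 8*(-1/13) = -8/13 ≈ -0.61539)
(1 - 1*(-49)) + 133*F = (1 - 1*(-49)) + 133*(-8/13) = (1 + 49) - 1064/13 = 50 - 1064/13 = -414/13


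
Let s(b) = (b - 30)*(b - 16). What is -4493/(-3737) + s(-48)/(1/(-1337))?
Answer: -24941869555/3737 ≈ -6.6743e+6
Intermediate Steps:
s(b) = (-30 + b)*(-16 + b)
-4493/(-3737) + s(-48)/(1/(-1337)) = -4493/(-3737) + (480 + (-48)² - 46*(-48))/(1/(-1337)) = -4493*(-1/3737) + (480 + 2304 + 2208)/(-1/1337) = 4493/3737 + 4992*(-1337) = 4493/3737 - 6674304 = -24941869555/3737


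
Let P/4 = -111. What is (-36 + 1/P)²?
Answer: 255520225/197136 ≈ 1296.2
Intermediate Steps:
P = -444 (P = 4*(-111) = -444)
(-36 + 1/P)² = (-36 + 1/(-444))² = (-36 - 1/444)² = (-15985/444)² = 255520225/197136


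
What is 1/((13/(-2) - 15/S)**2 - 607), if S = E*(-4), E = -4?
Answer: -256/141231 ≈ -0.0018126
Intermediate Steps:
S = 16 (S = -4*(-4) = 16)
1/((13/(-2) - 15/S)**2 - 607) = 1/((13/(-2) - 15/16)**2 - 607) = 1/((13*(-1/2) - 15*1/16)**2 - 607) = 1/((-13/2 - 15/16)**2 - 607) = 1/((-119/16)**2 - 607) = 1/(14161/256 - 607) = 1/(-141231/256) = -256/141231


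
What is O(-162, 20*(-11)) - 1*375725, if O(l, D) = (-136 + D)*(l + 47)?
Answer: -334785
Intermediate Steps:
O(l, D) = (-136 + D)*(47 + l)
O(-162, 20*(-11)) - 1*375725 = (-6392 - 136*(-162) + 47*(20*(-11)) + (20*(-11))*(-162)) - 1*375725 = (-6392 + 22032 + 47*(-220) - 220*(-162)) - 375725 = (-6392 + 22032 - 10340 + 35640) - 375725 = 40940 - 375725 = -334785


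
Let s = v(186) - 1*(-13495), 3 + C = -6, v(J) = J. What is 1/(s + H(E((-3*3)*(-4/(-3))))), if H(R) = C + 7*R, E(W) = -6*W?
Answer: 1/14176 ≈ 7.0542e-5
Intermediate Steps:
C = -9 (C = -3 - 6 = -9)
s = 13681 (s = 186 - 1*(-13495) = 186 + 13495 = 13681)
H(R) = -9 + 7*R
1/(s + H(E((-3*3)*(-4/(-3))))) = 1/(13681 + (-9 + 7*(-6*(-3*3)*(-4/(-3))))) = 1/(13681 + (-9 + 7*(-(-54)*(-4*(-⅓))))) = 1/(13681 + (-9 + 7*(-(-54)*4/3))) = 1/(13681 + (-9 + 7*(-6*(-12)))) = 1/(13681 + (-9 + 7*72)) = 1/(13681 + (-9 + 504)) = 1/(13681 + 495) = 1/14176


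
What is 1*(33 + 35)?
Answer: 68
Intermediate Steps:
1*(33 + 35) = 1*68 = 68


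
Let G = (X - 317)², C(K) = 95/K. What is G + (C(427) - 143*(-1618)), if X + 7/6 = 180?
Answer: 3850136455/15372 ≈ 2.5046e+5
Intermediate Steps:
X = 1073/6 (X = -7/6 + 180 = 1073/6 ≈ 178.83)
G = 687241/36 (G = (1073/6 - 317)² = (-829/6)² = 687241/36 ≈ 19090.)
G + (C(427) - 143*(-1618)) = 687241/36 + (95/427 - 143*(-1618)) = 687241/36 + (95*(1/427) + 231374) = 687241/36 + (95/427 + 231374) = 687241/36 + 98796793/427 = 3850136455/15372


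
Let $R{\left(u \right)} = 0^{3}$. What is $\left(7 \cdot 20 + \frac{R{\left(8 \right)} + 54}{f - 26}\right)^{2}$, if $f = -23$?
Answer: $\frac{46321636}{2401} \approx 19293.0$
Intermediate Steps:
$R{\left(u \right)} = 0$
$\left(7 \cdot 20 + \frac{R{\left(8 \right)} + 54}{f - 26}\right)^{2} = \left(7 \cdot 20 + \frac{0 + 54}{-23 - 26}\right)^{2} = \left(140 + \frac{54}{-49}\right)^{2} = \left(140 + 54 \left(- \frac{1}{49}\right)\right)^{2} = \left(140 - \frac{54}{49}\right)^{2} = \left(\frac{6806}{49}\right)^{2} = \frac{46321636}{2401}$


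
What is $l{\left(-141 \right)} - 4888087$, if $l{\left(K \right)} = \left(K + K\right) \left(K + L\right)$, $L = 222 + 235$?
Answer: $-4977199$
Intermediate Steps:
$L = 457$
$l{\left(K \right)} = 2 K \left(457 + K\right)$ ($l{\left(K \right)} = \left(K + K\right) \left(K + 457\right) = 2 K \left(457 + K\right)$)
$l{\left(-141 \right)} - 4888087 = 2 \left(-141\right) \left(457 - 141\right) - 4888087 = 2 \left(-141\right) 316 - 4888087 = -89112 - 4888087 = -4977199$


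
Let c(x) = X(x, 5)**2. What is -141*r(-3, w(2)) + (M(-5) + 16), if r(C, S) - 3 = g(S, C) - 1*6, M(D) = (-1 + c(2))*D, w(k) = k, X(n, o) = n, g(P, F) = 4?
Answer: -140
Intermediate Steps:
c(x) = x**2
M(D) = 3*D (M(D) = (-1 + 2**2)*D = (-1 + 4)*D = 3*D)
r(C, S) = 1 (r(C, S) = 3 + (4 - 1*6) = 3 + (4 - 6) = 3 - 2 = 1)
-141*r(-3, w(2)) + (M(-5) + 16) = -141*1 + (3*(-5) + 16) = -141 + (-15 + 16) = -141 + 1 = -140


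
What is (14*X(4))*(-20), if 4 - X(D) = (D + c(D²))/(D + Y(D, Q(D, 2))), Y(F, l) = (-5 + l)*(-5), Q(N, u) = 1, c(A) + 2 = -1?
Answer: -3325/3 ≈ -1108.3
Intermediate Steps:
c(A) = -3 (c(A) = -2 - 1 = -3)
Y(F, l) = 25 - 5*l
X(D) = 4 - (-3 + D)/(20 + D) (X(D) = 4 - (D - 3)/(D + (25 - 5*1)) = 4 - (-3 + D)/(D + (25 - 5)) = 4 - (-3 + D)/(D + 20) = 4 - (-3 + D)/(20 + D))
(14*X(4))*(-20) = (14*((83 + 3*4)/(20 + 4)))*(-20) = (14*((83 + 12)/24))*(-20) = (14*((1/24)*95))*(-20) = (14*(95/24))*(-20) = (665/12)*(-20) = -3325/3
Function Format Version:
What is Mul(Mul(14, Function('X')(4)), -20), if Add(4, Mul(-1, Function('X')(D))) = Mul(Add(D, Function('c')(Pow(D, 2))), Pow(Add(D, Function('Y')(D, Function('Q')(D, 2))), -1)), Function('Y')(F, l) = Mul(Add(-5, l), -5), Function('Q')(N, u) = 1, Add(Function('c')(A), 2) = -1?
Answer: Rational(-3325, 3) ≈ -1108.3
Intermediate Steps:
Function('c')(A) = -3 (Function('c')(A) = Add(-2, -1) = -3)
Function('Y')(F, l) = Add(25, Mul(-5, l))
Function('X')(D) = Add(4, Mul(-1, Pow(Add(20, D), -1), Add(-3, D))) (Function('X')(D) = Add(4, Mul(-1, Mul(Add(D, -3), Pow(Add(D, Add(25, Mul(-5, 1))), -1)))) = Add(4, Mul(-1, Mul(Add(-3, D), Pow(Add(D, Add(25, -5)), -1)))) = Add(4, Mul(-1, Mul(Add(-3, D), Pow(Add(D, 20), -1)))) = Add(4, Mul(-1, Mul(Add(-3, D), Pow(Add(20, D), -1)))) = Add(4, Mul(-1, Mul(Pow(Add(20, D), -1), Add(-3, D)))) = Add(4, Mul(-1, Pow(Add(20, D), -1), Add(-3, D))))
Mul(Mul(14, Function('X')(4)), -20) = Mul(Mul(14, Mul(Pow(Add(20, 4), -1), Add(83, Mul(3, 4)))), -20) = Mul(Mul(14, Mul(Pow(24, -1), Add(83, 12))), -20) = Mul(Mul(14, Mul(Rational(1, 24), 95)), -20) = Mul(Mul(14, Rational(95, 24)), -20) = Mul(Rational(665, 12), -20) = Rational(-3325, 3)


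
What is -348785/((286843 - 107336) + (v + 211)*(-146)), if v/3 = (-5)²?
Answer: -348785/137751 ≈ -2.5320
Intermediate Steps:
v = 75 (v = 3*(-5)² = 3*25 = 75)
-348785/((286843 - 107336) + (v + 211)*(-146)) = -348785/((286843 - 107336) + (75 + 211)*(-146)) = -348785/(179507 + 286*(-146)) = -348785/(179507 - 41756) = -348785/137751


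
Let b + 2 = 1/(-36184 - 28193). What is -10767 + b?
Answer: -693275914/64377 ≈ -10769.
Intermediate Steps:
b = -128755/64377 (b = -2 + 1/(-36184 - 28193) = -2 + 1/(-64377) = -2 - 1/64377 = -128755/64377 ≈ -2.0000)
-10767 + b = -10767 - 128755/64377 = -693275914/64377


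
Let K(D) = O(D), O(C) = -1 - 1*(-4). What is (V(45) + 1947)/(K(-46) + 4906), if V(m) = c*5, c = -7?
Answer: 1912/4909 ≈ 0.38949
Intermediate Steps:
O(C) = 3 (O(C) = -1 + 4 = 3)
K(D) = 3
V(m) = -35 (V(m) = -7*5 = -35)
(V(45) + 1947)/(K(-46) + 4906) = (-35 + 1947)/(3 + 4906) = 1912/4909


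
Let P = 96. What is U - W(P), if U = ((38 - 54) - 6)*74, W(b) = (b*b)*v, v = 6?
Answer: -56924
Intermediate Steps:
W(b) = 6*b² (W(b) = (b*b)*6 = b²*6 = 6*b²)
U = -1628 (U = (-16 - 6)*74 = -22*74 = -1628)
U - W(P) = -1628 - 6*96² = -1628 - 6*9216 = -1628 - 1*55296 = -1628 - 55296 = -56924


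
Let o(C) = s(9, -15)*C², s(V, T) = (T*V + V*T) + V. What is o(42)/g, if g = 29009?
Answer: -460404/29009 ≈ -15.871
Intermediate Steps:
s(V, T) = V + 2*T*V (s(V, T) = (T*V + T*V) + V = 2*T*V + V = V + 2*T*V)
o(C) = -261*C² (o(C) = (9*(1 + 2*(-15)))*C² = (9*(1 - 30))*C² = (9*(-29))*C² = -261*C²)
o(42)/g = -261*42²/29009 = -261*1764*(1/29009) = -460404*1/29009 = -460404/29009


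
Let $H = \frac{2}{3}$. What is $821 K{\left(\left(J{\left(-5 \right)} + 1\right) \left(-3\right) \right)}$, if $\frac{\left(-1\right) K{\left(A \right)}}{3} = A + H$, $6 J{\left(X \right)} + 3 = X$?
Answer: $-4105$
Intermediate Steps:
$J{\left(X \right)} = - \frac{1}{2} + \frac{X}{6}$
$H = \frac{2}{3}$ ($H = 2 \cdot \frac{1}{3} = \frac{2}{3} \approx 0.66667$)
$K{\left(A \right)} = -2 - 3 A$ ($K{\left(A \right)} = - 3 \left(A + \frac{2}{3}\right) = - 3 \left(\frac{2}{3} + A\right) = -2 - 3 A$)
$821 K{\left(\left(J{\left(-5 \right)} + 1\right) \left(-3\right) \right)} = 821 \left(-2 - 3 \left(\left(- \frac{1}{2} + \frac{1}{6} \left(-5\right)\right) + 1\right) \left(-3\right)\right) = 821 \left(-2 - 3 \left(\left(- \frac{1}{2} - \frac{5}{6}\right) + 1\right) \left(-3\right)\right) = 821 \left(-2 - 3 \left(- \frac{4}{3} + 1\right) \left(-3\right)\right) = 821 \left(-2 - 3 \left(\left(- \frac{1}{3}\right) \left(-3\right)\right)\right) = 821 \left(-2 - 3\right) = 821 \left(-5\right) = -4105$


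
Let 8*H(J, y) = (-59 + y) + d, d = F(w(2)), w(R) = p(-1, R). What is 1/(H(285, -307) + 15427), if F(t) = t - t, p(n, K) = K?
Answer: 4/61525 ≈ 6.5014e-5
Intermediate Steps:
w(R) = R
F(t) = 0
d = 0
H(J, y) = -59/8 + y/8 (H(J, y) = ((-59 + y) + 0)/8 = (-59 + y)/8 = -59/8 + y/8)
1/(H(285, -307) + 15427) = 1/((-59/8 + (⅛)*(-307)) + 15427) = 1/((-59/8 - 307/8) + 15427) = 1/(-183/4 + 15427) = 1/(61525/4) = 4/61525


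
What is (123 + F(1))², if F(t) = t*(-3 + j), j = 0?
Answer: 14400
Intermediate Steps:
F(t) = -3*t (F(t) = t*(-3 + 0) = t*(-3) = -3*t)
(123 + F(1))² = (123 - 3*1)² = (123 - 3)² = 120² = 14400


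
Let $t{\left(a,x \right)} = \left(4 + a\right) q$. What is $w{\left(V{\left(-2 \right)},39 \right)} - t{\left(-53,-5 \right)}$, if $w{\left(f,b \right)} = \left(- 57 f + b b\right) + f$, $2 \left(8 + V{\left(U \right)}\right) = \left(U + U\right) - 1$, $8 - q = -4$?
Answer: $2697$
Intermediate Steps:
$q = 12$ ($q = 8 - -4 = 8 + 4 = 12$)
$V{\left(U \right)} = - \frac{17}{2} + U$ ($V{\left(U \right)} = -8 + \frac{\left(U + U\right) - 1}{2} = -8 + \frac{2 U - 1}{2} = -8 + \frac{-1 + 2 U}{2} = -8 + \left(- \frac{1}{2} + U\right) = - \frac{17}{2} + U$)
$w{\left(f,b \right)} = b^{2} - 56 f$ ($w{\left(f,b \right)} = \left(- 57 f + b^{2}\right) + f = \left(b^{2} - 57 f\right) + f = b^{2} - 56 f$)
$t{\left(a,x \right)} = 48 + 12 a$ ($t{\left(a,x \right)} = \left(4 + a\right) 12 = 48 + 12 a$)
$w{\left(V{\left(-2 \right)},39 \right)} - t{\left(-53,-5 \right)} = \left(39^{2} - 56 \left(- \frac{17}{2} - 2\right)\right) - \left(48 + 12 \left(-53\right)\right) = \left(1521 - -588\right) - \left(48 - 636\right) = \left(1521 + 588\right) - -588 = 2109 + 588 = 2697$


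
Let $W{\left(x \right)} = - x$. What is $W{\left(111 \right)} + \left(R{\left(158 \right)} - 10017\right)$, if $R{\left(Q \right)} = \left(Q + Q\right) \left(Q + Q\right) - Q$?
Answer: $89570$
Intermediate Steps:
$R{\left(Q \right)} = - Q + 4 Q^{2}$ ($R{\left(Q \right)} = 2 Q 2 Q - Q = 4 Q^{2} - Q = - Q + 4 Q^{2}$)
$W{\left(111 \right)} + \left(R{\left(158 \right)} - 10017\right) = \left(-1\right) 111 + \left(158 \left(-1 + 4 \cdot 158\right) - 10017\right) = -111 - \left(10017 - 158 \left(-1 + 632\right)\right) = -111 + \left(158 \cdot 631 - 10017\right) = -111 + \left(99698 - 10017\right) = -111 + 89681 = 89570$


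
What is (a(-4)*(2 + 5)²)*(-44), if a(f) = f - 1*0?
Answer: 8624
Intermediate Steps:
a(f) = f (a(f) = f + 0 = f)
(a(-4)*(2 + 5)²)*(-44) = -4*(2 + 5)²*(-44) = -4*7²*(-44) = -4*49*(-44) = -196*(-44) = 8624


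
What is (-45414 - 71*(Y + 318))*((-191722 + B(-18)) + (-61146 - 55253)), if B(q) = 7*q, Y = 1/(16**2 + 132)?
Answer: 8131853934849/388 ≈ 2.0958e+10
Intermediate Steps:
Y = 1/388 (Y = 1/(256 + 132) = 1/388 ≈ 0.0025773)
(-45414 - 71*(Y + 318))*((-191722 + B(-18)) + (-61146 - 55253)) = (-45414 - 71*(1/388 + 318))*((-191722 + 7*(-18)) + (-61146 - 55253)) = (-45414 - 71*123385/388)*((-191722 - 126) - 116399) = (-45414 - 8760335/388)*(-191848 - 116399) = -26380967/388*(-308247) = 8131853934849/388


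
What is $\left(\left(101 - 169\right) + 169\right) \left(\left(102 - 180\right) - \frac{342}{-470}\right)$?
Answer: $- \frac{1834059}{235} \approx -7804.5$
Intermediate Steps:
$\left(\left(101 - 169\right) + 169\right) \left(\left(102 - 180\right) - \frac{342}{-470}\right) = \left(-68 + 169\right) \left(\left(102 - 180\right) - - \frac{171}{235}\right) = 101 \left(-78 + \frac{171}{235}\right) = 101 \left(- \frac{18159}{235}\right) = - \frac{1834059}{235}$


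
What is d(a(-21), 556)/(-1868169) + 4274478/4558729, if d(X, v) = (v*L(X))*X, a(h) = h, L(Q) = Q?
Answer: 2289221724966/2838825399067 ≈ 0.80640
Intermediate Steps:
d(X, v) = v*X² (d(X, v) = (v*X)*X = (X*v)*X = v*X²)
d(a(-21), 556)/(-1868169) + 4274478/4558729 = (556*(-21)²)/(-1868169) + 4274478/4558729 = (556*441)*(-1/1868169) + 4274478*(1/4558729) = 245196*(-1/1868169) + 4274478/4558729 = -81732/622723 + 4274478/4558729 = 2289221724966/2838825399067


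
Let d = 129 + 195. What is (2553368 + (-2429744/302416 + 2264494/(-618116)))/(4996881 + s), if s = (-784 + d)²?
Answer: 363791323506575/742082174333978 ≈ 0.49023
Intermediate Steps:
d = 324
s = 211600 (s = (-784 + 324)² = (-460)² = 211600)
(2553368 + (-2429744/302416 + 2264494/(-618116)))/(4996881 + s) = (2553368 + (-2429744/302416 + 2264494/(-618116)))/(4996881 + 211600) = (2553368 + (-2429744*1/302416 + 2264494*(-1/618116)))/5208481 = (2553368 + (-151859/18901 - 1132247/309058))*(1/5208481) = (2553368 - 1666679009/142475738)*(1/5208481) = (363791323506575/142475738)*(1/5208481) = 363791323506575/742082174333978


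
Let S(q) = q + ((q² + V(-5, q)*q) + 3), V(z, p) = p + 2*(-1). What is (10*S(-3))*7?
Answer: 1680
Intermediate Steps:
V(z, p) = -2 + p (V(z, p) = p - 2 = -2 + p)
S(q) = 3 + q + q² + q*(-2 + q) (S(q) = q + ((q² + (-2 + q)*q) + 3) = q + ((q² + q*(-2 + q)) + 3) = q + (3 + q² + q*(-2 + q)) = 3 + q + q² + q*(-2 + q))
(10*S(-3))*7 = (10*(3 - 1*(-3) + 2*(-3)²))*7 = (10*(3 + 3 + 2*9))*7 = (10*(3 + 3 + 18))*7 = (10*24)*7 = 240*7 = 1680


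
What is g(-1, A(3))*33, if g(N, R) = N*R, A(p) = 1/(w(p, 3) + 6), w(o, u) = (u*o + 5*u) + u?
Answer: -1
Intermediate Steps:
w(o, u) = 6*u + o*u (w(o, u) = (o*u + 5*u) + u = (5*u + o*u) + u = 6*u + o*u)
A(p) = 1/(24 + 3*p) (A(p) = 1/(3*(6 + p) + 6) = 1/((18 + 3*p) + 6) = 1/(24 + 3*p))
g(-1, A(3))*33 = -1/(3*(8 + 3))*33 = -1/(3*11)*33 = -1*1/33*33 = -1/33*33 = -1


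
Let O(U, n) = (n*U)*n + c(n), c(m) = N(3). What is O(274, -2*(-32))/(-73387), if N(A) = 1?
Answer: -1122305/73387 ≈ -15.293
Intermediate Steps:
c(m) = 1
O(U, n) = 1 + U*n**2 (O(U, n) = (n*U)*n + 1 = (U*n)*n + 1 = U*n**2 + 1 = 1 + U*n**2)
O(274, -2*(-32))/(-73387) = (1 + 274*(-2*(-32))**2)/(-73387) = (1 + 274*64**2)*(-1/73387) = (1 + 274*4096)*(-1/73387) = (1 + 1122304)*(-1/73387) = 1122305*(-1/73387) = -1122305/73387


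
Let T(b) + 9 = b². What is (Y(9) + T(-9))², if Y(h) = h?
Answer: 6561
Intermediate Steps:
T(b) = -9 + b²
(Y(9) + T(-9))² = (9 + (-9 + (-9)²))² = (9 + (-9 + 81))² = (9 + 72)² = 81² = 6561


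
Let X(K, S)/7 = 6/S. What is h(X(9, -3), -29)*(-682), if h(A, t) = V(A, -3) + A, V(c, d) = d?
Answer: 11594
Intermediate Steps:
X(K, S) = 42/S (X(K, S) = 7*(6/S) = 42/S)
h(A, t) = -3 + A
h(X(9, -3), -29)*(-682) = (-3 + 42/(-3))*(-682) = (-3 + 42*(-⅓))*(-682) = (-3 - 14)*(-682) = -17*(-682) = 11594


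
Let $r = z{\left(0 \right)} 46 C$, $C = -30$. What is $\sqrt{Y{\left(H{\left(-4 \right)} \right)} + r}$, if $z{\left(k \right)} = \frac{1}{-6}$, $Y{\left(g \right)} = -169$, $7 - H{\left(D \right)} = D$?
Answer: $\sqrt{61} \approx 7.8102$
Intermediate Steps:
$H{\left(D \right)} = 7 - D$
$z{\left(k \right)} = - \frac{1}{6}$
$r = 230$ ($r = \left(- \frac{1}{6}\right) 46 \left(-30\right) = \left(- \frac{23}{3}\right) \left(-30\right) = 230$)
$\sqrt{Y{\left(H{\left(-4 \right)} \right)} + r} = \sqrt{-169 + 230} = \sqrt{61}$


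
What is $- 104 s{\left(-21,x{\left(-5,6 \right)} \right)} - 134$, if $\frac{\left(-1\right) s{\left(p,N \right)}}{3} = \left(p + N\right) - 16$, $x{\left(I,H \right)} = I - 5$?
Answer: $-14798$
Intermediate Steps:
$x{\left(I,H \right)} = -5 + I$ ($x{\left(I,H \right)} = I - 5 = -5 + I$)
$s{\left(p,N \right)} = 48 - 3 N - 3 p$ ($s{\left(p,N \right)} = - 3 \left(\left(p + N\right) - 16\right) = - 3 \left(\left(N + p\right) - 16\right) = - 3 \left(-16 + N + p\right) = 48 - 3 N - 3 p$)
$- 104 s{\left(-21,x{\left(-5,6 \right)} \right)} - 134 = - 104 \left(48 - 3 \left(-5 - 5\right) - -63\right) - 134 = - 104 \left(48 - -30 + 63\right) - 134 = - 104 \left(48 + 30 + 63\right) - 134 = \left(-104\right) 141 - 134 = -14664 - 134 = -14798$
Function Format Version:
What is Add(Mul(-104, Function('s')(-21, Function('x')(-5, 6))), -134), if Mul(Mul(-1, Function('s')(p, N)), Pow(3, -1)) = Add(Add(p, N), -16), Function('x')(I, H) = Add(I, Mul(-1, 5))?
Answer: -14798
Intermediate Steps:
Function('x')(I, H) = Add(-5, I) (Function('x')(I, H) = Add(I, -5) = Add(-5, I))
Function('s')(p, N) = Add(48, Mul(-3, N), Mul(-3, p)) (Function('s')(p, N) = Mul(-3, Add(Add(p, N), -16)) = Mul(-3, Add(Add(N, p), -16)) = Mul(-3, Add(-16, N, p)) = Add(48, Mul(-3, N), Mul(-3, p)))
Add(Mul(-104, Function('s')(-21, Function('x')(-5, 6))), -134) = Add(Mul(-104, Add(48, Mul(-3, Add(-5, -5)), Mul(-3, -21))), -134) = Add(Mul(-104, Add(48, Mul(-3, -10), 63)), -134) = Add(Mul(-104, Add(48, 30, 63)), -134) = Add(Mul(-104, 141), -134) = Add(-14664, -134) = -14798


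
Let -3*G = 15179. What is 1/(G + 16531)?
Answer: 3/34414 ≈ 8.7174e-5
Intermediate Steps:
G = -15179/3 (G = -1/3*15179 = -15179/3 ≈ -5059.7)
1/(G + 16531) = 1/(-15179/3 + 16531) = 1/(34414/3) = 3/34414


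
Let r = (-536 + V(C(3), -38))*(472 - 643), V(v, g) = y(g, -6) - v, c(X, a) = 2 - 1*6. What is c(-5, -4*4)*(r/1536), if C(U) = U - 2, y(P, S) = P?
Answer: -32775/128 ≈ -256.05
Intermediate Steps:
c(X, a) = -4 (c(X, a) = 2 - 6 = -4)
C(U) = -2 + U
V(v, g) = g - v
r = 98325 (r = (-536 + (-38 - (-2 + 3)))*(472 - 643) = (-536 + (-38 - 1*1))*(-171) = (-536 + (-38 - 1))*(-171) = (-536 - 39)*(-171) = -575*(-171) = 98325)
c(-5, -4*4)*(r/1536) = -393300/1536 = -4*32775/512 = -32775/128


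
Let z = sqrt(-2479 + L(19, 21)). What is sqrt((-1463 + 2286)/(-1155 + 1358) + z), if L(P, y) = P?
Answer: sqrt(167069 + 82418*I*sqrt(615))/203 ≈ 5.1874 + 4.7807*I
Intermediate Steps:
z = 2*I*sqrt(615) (z = sqrt(-2479 + 19) = sqrt(-2460) = 2*I*sqrt(615) ≈ 49.598*I)
sqrt((-1463 + 2286)/(-1155 + 1358) + z) = sqrt((-1463 + 2286)/(-1155 + 1358) + 2*I*sqrt(615)) = sqrt(823/203 + 2*I*sqrt(615))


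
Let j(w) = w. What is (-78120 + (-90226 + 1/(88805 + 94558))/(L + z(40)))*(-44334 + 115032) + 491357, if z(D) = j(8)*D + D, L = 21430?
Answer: -3677658760798243856/665913295 ≈ -5.5227e+9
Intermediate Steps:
z(D) = 9*D (z(D) = 8*D + D = 9*D)
(-78120 + (-90226 + 1/(88805 + 94558))/(L + z(40)))*(-44334 + 115032) + 491357 = (-78120 + (-90226 + 1/(88805 + 94558))/(21430 + 9*40))*(-44334 + 115032) + 491357 = (-78120 + (-90226 + 1/183363)/(21430 + 360))*70698 + 491357 = (-78120 + (-90226 + 1/183363)/21790)*70698 + 491357 = (-78120 - 16544110037/183363*1/21790)*70698 + 491357 = (-78120 - 16544110037/3995479770)*70698 + 491357 = -312143423742437/3995479770*70698 + 491357 = -3677985961957135171/665913295 + 491357 = -3677658760798243856/665913295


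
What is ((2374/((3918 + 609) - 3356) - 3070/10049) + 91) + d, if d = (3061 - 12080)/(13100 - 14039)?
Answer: 1130666172656/11049568881 ≈ 102.33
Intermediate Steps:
d = 9019/939 (d = -9019/(-939) = -9019*(-1/939) = 9019/939 ≈ 9.6049)
((2374/((3918 + 609) - 3356) - 3070/10049) + 91) + d = ((2374/((3918 + 609) - 3356) - 3070/10049) + 91) + 9019/939 = ((2374/(4527 - 3356) - 3070*1/10049) + 91) + 9019/939 = ((2374/1171 - 3070/10049) + 91) + 9019/939 = (20261356/11767379 + 91) + 9019/939 = 1091092845/11767379 + 9019/939 = 1130666172656/11049568881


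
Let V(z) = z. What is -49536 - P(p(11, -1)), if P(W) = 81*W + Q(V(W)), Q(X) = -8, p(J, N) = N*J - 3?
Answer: -48394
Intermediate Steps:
p(J, N) = -3 + J*N (p(J, N) = J*N - 3 = -3 + J*N)
P(W) = -8 + 81*W (P(W) = 81*W - 8 = -8 + 81*W)
-49536 - P(p(11, -1)) = -49536 - (-8 + 81*(-3 + 11*(-1))) = -49536 - (-8 + 81*(-3 - 11)) = -49536 - (-8 + 81*(-14)) = -49536 - (-8 - 1134) = -49536 - 1*(-1142) = -49536 + 1142 = -48394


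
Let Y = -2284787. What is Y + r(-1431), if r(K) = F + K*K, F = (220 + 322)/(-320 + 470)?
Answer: -17776679/75 ≈ -2.3702e+5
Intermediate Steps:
F = 271/75 (F = 542/150 = 542*(1/150) = 271/75 ≈ 3.6133)
r(K) = 271/75 + K² (r(K) = 271/75 + K*K = 271/75 + K²)
Y + r(-1431) = -2284787 + (271/75 + (-1431)²) = -2284787 + (271/75 + 2047761) = -2284787 + 153582346/75 = -17776679/75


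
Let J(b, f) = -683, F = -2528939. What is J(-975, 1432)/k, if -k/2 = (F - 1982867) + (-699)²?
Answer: -683/8046410 ≈ -8.4883e-5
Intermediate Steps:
k = 8046410 (k = -2*((-2528939 - 1982867) + (-699)²) = -2*(-4511806 + 488601) = -2*(-4023205) = 8046410)
J(-975, 1432)/k = -683/8046410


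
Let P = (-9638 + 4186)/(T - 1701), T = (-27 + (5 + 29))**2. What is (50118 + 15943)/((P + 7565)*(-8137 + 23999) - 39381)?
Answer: 3897599/7080530849 ≈ 0.00055047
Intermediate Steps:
T = 49 (T = (-27 + 34)**2 = 7**2 = 49)
P = 1363/413 (P = (-9638 + 4186)/(49 - 1701) = -5452/(-1652) = -5452*(-1/1652) = 1363/413 ≈ 3.3002)
(50118 + 15943)/((P + 7565)*(-8137 + 23999) - 39381) = (50118 + 15943)/((1363/413 + 7565)*(-8137 + 23999) - 39381) = 66061/((3125708/413)*15862 - 39381) = 66061/(7082854328/59 - 39381) = 66061/(7080530849/59) = 66061*(59/7080530849) = 3897599/7080530849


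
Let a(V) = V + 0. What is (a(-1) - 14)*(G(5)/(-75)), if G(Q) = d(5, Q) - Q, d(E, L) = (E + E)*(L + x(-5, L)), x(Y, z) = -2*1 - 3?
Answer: -1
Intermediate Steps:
x(Y, z) = -5 (x(Y, z) = -2 - 3 = -5)
d(E, L) = 2*E*(-5 + L) (d(E, L) = (E + E)*(L - 5) = (2*E)*(-5 + L) = 2*E*(-5 + L))
a(V) = V
G(Q) = -50 + 9*Q (G(Q) = 2*5*(-5 + Q) - Q = (-50 + 10*Q) - Q = -50 + 9*Q)
(a(-1) - 14)*(G(5)/(-75)) = (-1 - 14)*((-50 + 9*5)/(-75)) = -15*(-50 + 45)*(-1)/75 = -(-75)*(-1)/75 = -15*1/15 = -1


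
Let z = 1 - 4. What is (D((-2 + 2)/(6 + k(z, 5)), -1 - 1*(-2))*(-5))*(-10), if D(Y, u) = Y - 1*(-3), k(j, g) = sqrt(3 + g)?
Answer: 150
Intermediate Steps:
z = -3
D(Y, u) = 3 + Y (D(Y, u) = Y + 3 = 3 + Y)
(D((-2 + 2)/(6 + k(z, 5)), -1 - 1*(-2))*(-5))*(-10) = ((3 + (-2 + 2)/(6 + sqrt(3 + 5)))*(-5))*(-10) = ((3 + 0/(6 + sqrt(8)))*(-5))*(-10) = ((3 + 0/(6 + 2*sqrt(2)))*(-5))*(-10) = ((3 + 0)*(-5))*(-10) = (3*(-5))*(-10) = -15*(-10) = 150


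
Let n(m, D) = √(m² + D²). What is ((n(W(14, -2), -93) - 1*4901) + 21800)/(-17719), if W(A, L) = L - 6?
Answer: -16899/17719 - √8713/17719 ≈ -0.95899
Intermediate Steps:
W(A, L) = -6 + L
n(m, D) = √(D² + m²)
((n(W(14, -2), -93) - 1*4901) + 21800)/(-17719) = ((√((-93)² + (-6 - 2)²) - 1*4901) + 21800)/(-17719) = ((√(8649 + (-8)²) - 4901) + 21800)*(-1/17719) = ((√(8649 + 64) - 4901) + 21800)*(-1/17719) = ((√8713 - 4901) + 21800)*(-1/17719) = ((-4901 + √8713) + 21800)*(-1/17719) = (16899 + √8713)*(-1/17719) = -16899/17719 - √8713/17719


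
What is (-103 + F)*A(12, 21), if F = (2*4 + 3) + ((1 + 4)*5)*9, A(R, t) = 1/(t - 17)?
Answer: 133/4 ≈ 33.250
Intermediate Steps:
A(R, t) = 1/(-17 + t)
F = 236 (F = (8 + 3) + (5*5)*9 = 11 + 25*9 = 11 + 225 = 236)
(-103 + F)*A(12, 21) = (-103 + 236)/(-17 + 21) = 133/4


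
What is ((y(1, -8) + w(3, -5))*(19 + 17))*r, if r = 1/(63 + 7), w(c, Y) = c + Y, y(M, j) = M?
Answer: -18/35 ≈ -0.51429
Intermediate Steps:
w(c, Y) = Y + c
r = 1/70 ≈ 0.014286
((y(1, -8) + w(3, -5))*(19 + 17))*r = ((1 + (-5 + 3))*(19 + 17))*(1/70) = ((1 - 2)*36)*(1/70) = -1*36*(1/70) = -36*1/70 = -18/35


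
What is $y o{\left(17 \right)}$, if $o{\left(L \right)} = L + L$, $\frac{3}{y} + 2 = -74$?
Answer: $- \frac{51}{38} \approx -1.3421$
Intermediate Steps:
$y = - \frac{3}{76}$ ($y = \frac{3}{-2 - 74} = \frac{3}{-76} = 3 \left(- \frac{1}{76}\right) = - \frac{3}{76} \approx -0.039474$)
$o{\left(L \right)} = 2 L$
$y o{\left(17 \right)} = - \frac{3 \cdot 2 \cdot 17}{76} = \left(- \frac{3}{76}\right) 34 = - \frac{51}{38}$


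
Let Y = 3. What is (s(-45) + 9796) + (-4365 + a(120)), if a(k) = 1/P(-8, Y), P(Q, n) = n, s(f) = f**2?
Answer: 22369/3 ≈ 7456.3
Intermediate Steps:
a(k) = 1/3
(s(-45) + 9796) + (-4365 + a(120)) = ((-45)**2 + 9796) + (-4365 + 1/3) = (2025 + 9796) - 13094/3 = 11821 - 13094/3 = 22369/3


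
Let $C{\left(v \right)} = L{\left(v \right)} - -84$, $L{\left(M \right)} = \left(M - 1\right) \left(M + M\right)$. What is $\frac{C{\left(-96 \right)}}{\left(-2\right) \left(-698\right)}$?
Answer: $\frac{4677}{349} \approx 13.401$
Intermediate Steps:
$L{\left(M \right)} = 2 M \left(-1 + M\right)$ ($L{\left(M \right)} = \left(-1 + M\right) 2 M = 2 M \left(-1 + M\right)$)
$C{\left(v \right)} = 84 + 2 v \left(-1 + v\right)$ ($C{\left(v \right)} = 2 v \left(-1 + v\right) - -84 = 2 v \left(-1 + v\right) + 84 = 84 + 2 v \left(-1 + v\right)$)
$\frac{C{\left(-96 \right)}}{\left(-2\right) \left(-698\right)} = \frac{84 + 2 \left(-96\right) \left(-1 - 96\right)}{\left(-2\right) \left(-698\right)} = \frac{84 + 2 \left(-96\right) \left(-97\right)}{1396} = \left(84 + 18624\right) \frac{1}{1396} = 18708 \cdot \frac{1}{1396} = \frac{4677}{349}$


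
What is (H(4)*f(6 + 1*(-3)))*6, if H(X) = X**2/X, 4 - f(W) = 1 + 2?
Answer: 24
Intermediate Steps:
f(W) = 1 (f(W) = 4 - (1 + 2) = 4 - 1*3 = 4 - 3 = 1)
H(X) = X
(H(4)*f(6 + 1*(-3)))*6 = (4*1)*6 = 4*6 = 24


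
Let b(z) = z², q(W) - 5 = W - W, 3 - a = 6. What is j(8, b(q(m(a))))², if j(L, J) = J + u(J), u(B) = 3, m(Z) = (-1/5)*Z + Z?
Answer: 784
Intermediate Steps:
a = -3 (a = 3 - 1*6 = 3 - 6 = -3)
m(Z) = 4*Z/5 (m(Z) = (-1*⅕)*Z + Z = -Z/5 + Z = 4*Z/5)
q(W) = 5 (q(W) = 5 + (W - W) = 5 + 0 = 5)
j(L, J) = 3 + J (j(L, J) = J + 3 = 3 + J)
j(8, b(q(m(a))))² = (3 + 5²)² = (3 + 25)² = 28² = 784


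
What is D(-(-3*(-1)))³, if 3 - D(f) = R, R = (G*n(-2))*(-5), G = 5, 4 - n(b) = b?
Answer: 3581577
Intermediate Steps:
n(b) = 4 - b
R = -150 (R = (5*(4 - 1*(-2)))*(-5) = (5*(4 + 2))*(-5) = (5*6)*(-5) = 30*(-5) = -150)
D(f) = 153 (D(f) = 3 - 1*(-150) = 3 + 150 = 153)
D(-(-3*(-1)))³ = 153³ = 3581577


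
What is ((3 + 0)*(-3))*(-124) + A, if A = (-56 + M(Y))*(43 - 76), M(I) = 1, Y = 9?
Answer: 2931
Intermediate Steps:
A = 1815 (A = (-56 + 1)*(43 - 76) = -55*(-33) = 1815)
((3 + 0)*(-3))*(-124) + A = ((3 + 0)*(-3))*(-124) + 1815 = (3*(-3))*(-124) + 1815 = -9*(-124) + 1815 = 1116 + 1815 = 2931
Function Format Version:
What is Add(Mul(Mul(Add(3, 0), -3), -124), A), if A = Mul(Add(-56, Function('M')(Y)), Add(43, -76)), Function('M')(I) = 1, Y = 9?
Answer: 2931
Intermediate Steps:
A = 1815 (A = Mul(Add(-56, 1), Add(43, -76)) = Mul(-55, -33) = 1815)
Add(Mul(Mul(Add(3, 0), -3), -124), A) = Add(Mul(Mul(Add(3, 0), -3), -124), 1815) = Add(Mul(Mul(3, -3), -124), 1815) = Add(Mul(-9, -124), 1815) = Add(1116, 1815) = 2931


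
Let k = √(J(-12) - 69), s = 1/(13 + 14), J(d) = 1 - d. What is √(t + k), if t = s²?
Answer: √(1 + 1458*I*√14)/27 ≈ 1.9345 + 1.9342*I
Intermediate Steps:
s = 1/27 ≈ 0.037037
t = 1/729 (t = (1/27)² = 1/729 ≈ 0.0013717)
k = 2*I*√14 (k = √((1 - 1*(-12)) - 69) = √((1 + 12) - 69) = √(13 - 69) = √(-56) = 2*I*√14 ≈ 7.4833*I)
√(t + k) = √(1/729 + 2*I*√14)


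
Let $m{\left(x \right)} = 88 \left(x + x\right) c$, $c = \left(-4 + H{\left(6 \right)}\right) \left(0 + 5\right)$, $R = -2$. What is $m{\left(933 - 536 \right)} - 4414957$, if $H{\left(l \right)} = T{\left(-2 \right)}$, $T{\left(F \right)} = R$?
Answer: $-6511117$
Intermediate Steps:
$T{\left(F \right)} = -2$
$H{\left(l \right)} = -2$
$c = -30$ ($c = \left(-4 - 2\right) \left(0 + 5\right) = \left(-6\right) 5 = -30$)
$m{\left(x \right)} = - 5280 x$ ($m{\left(x \right)} = 88 \left(x + x\right) \left(-30\right) = 88 \cdot 2 x \left(-30\right) = 176 x \left(-30\right) = - 5280 x$)
$m{\left(933 - 536 \right)} - 4414957 = - 5280 \left(933 - 536\right) - 4414957 = \left(-5280\right) 397 - 4414957 = -2096160 - 4414957 = -6511117$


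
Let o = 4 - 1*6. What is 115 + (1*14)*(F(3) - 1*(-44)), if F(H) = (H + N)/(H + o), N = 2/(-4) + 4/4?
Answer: 780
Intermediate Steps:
N = 1/2 (N = 2*(-1/4) + 4*(1/4) = -1/2 + 1 = 1/2 ≈ 0.50000)
o = -2 (o = 4 - 6 = -2)
F(H) = (1/2 + H)/(-2 + H) (F(H) = (H + 1/2)/(H - 2) = (1/2 + H)/(-2 + H))
115 + (1*14)*(F(3) - 1*(-44)) = 115 + (1*14)*((1/2 + 3)/(-2 + 3) - 1*(-44)) = 115 + 14*((7/2)/1 + 44) = 115 + 14*(1*(7/2) + 44) = 115 + 14*(7/2 + 44) = 115 + 14*(95/2) = 115 + 665 = 780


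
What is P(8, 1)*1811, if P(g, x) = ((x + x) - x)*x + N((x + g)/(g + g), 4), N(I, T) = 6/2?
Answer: 7244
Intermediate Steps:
N(I, T) = 3 (N(I, T) = 6*(½) = 3)
P(g, x) = 3 + x² (P(g, x) = ((x + x) - x)*x + 3 = (2*x - x)*x + 3 = x*x + 3 = x² + 3 = 3 + x²)
P(8, 1)*1811 = (3 + 1²)*1811 = (3 + 1)*1811 = 4*1811 = 7244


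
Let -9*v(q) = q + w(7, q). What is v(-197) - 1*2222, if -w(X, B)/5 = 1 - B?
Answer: -18811/9 ≈ -2090.1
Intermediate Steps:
w(X, B) = -5 + 5*B (w(X, B) = -5*(1 - B) = -5 + 5*B)
v(q) = 5/9 - 2*q/3 (v(q) = -(q + (-5 + 5*q))/9 = -(-5 + 6*q)/9 = 5/9 - 2*q/3)
v(-197) - 1*2222 = (5/9 - ⅔*(-197)) - 1*2222 = (5/9 + 394/3) - 2222 = 1187/9 - 2222 = -18811/9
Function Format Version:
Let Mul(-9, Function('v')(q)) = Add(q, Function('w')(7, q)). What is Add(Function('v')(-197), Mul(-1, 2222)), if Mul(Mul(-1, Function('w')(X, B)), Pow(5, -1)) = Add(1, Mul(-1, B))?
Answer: Rational(-18811, 9) ≈ -2090.1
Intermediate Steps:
Function('w')(X, B) = Add(-5, Mul(5, B)) (Function('w')(X, B) = Mul(-5, Add(1, Mul(-1, B))) = Add(-5, Mul(5, B)))
Function('v')(q) = Add(Rational(5, 9), Mul(Rational(-2, 3), q)) (Function('v')(q) = Mul(Rational(-1, 9), Add(q, Add(-5, Mul(5, q)))) = Mul(Rational(-1, 9), Add(-5, Mul(6, q))) = Add(Rational(5, 9), Mul(Rational(-2, 3), q)))
Add(Function('v')(-197), Mul(-1, 2222)) = Add(Add(Rational(5, 9), Mul(Rational(-2, 3), -197)), Mul(-1, 2222)) = Add(Add(Rational(5, 9), Rational(394, 3)), -2222) = Add(Rational(1187, 9), -2222) = Rational(-18811, 9)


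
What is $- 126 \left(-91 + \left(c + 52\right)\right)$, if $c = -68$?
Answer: $13482$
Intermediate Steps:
$- 126 \left(-91 + \left(c + 52\right)\right) = - 126 \left(-91 + \left(-68 + 52\right)\right) = - 126 \left(-91 - 16\right) = \left(-126\right) \left(-107\right) = 13482$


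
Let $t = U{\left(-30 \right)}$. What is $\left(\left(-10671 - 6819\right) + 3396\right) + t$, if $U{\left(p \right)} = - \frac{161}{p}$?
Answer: $- \frac{422659}{30} \approx -14089.0$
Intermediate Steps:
$t = \frac{161}{30}$ ($t = - \frac{161}{-30} = \left(-161\right) \left(- \frac{1}{30}\right) = \frac{161}{30} \approx 5.3667$)
$\left(\left(-10671 - 6819\right) + 3396\right) + t = \left(\left(-10671 - 6819\right) + 3396\right) + \frac{161}{30} = \left(-17490 + 3396\right) + \frac{161}{30} = -14094 + \frac{161}{30} = - \frac{422659}{30}$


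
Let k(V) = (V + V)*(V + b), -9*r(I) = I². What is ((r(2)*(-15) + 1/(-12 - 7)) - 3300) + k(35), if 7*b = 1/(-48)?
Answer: -384679/456 ≈ -843.59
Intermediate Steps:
b = -1/336 (b = (⅐)/(-48) = (⅐)*(-1/48) = -1/336 ≈ -0.0029762)
r(I) = -I²/9
k(V) = 2*V*(-1/336 + V) (k(V) = (V + V)*(V - 1/336) = (2*V)*(-1/336 + V) = 2*V*(-1/336 + V))
((r(2)*(-15) + 1/(-12 - 7)) - 3300) + k(35) = ((-⅑*2²*(-15) + 1/(-12 - 7)) - 3300) + (1/168)*35*(-1 + 336*35) = ((-⅑*4*(-15) + 1/(-19)) - 3300) + (1/168)*35*(-1 + 11760) = ((-4/9*(-15) - 1/19) - 3300) + (1/168)*35*11759 = ((20/3 - 1/19) - 3300) + 58795/24 = (377/57 - 3300) + 58795/24 = -187723/57 + 58795/24 = -384679/456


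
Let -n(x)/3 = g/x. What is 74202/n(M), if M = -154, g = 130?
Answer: 1904518/65 ≈ 29300.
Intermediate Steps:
n(x) = -390/x
74202/n(M) = 74202/((-390/(-154))) = 74202/((-390*(-1/154))) = 74202/(195/77) = 74202*(77/195) = 1904518/65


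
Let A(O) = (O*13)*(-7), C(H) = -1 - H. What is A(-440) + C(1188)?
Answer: 38851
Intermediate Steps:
A(O) = -91*O (A(O) = (13*O)*(-7) = -91*O)
A(-440) + C(1188) = -91*(-440) + (-1 - 1*1188) = 40040 + (-1 - 1188) = 40040 - 1189 = 38851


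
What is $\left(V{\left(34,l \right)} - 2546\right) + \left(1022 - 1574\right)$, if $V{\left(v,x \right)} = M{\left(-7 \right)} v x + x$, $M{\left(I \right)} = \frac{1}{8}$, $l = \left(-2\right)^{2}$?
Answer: $-3077$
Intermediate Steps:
$l = 4$
$M{\left(I \right)} = \frac{1}{8}$
$V{\left(v,x \right)} = x + \frac{v x}{8}$ ($V{\left(v,x \right)} = \frac{v}{8} x + x = \frac{v x}{8} + x = x + \frac{v x}{8}$)
$\left(V{\left(34,l \right)} - 2546\right) + \left(1022 - 1574\right) = \left(\frac{1}{8} \cdot 4 \left(8 + 34\right) - 2546\right) + \left(1022 - 1574\right) = \left(\frac{1}{8} \cdot 4 \cdot 42 - 2546\right) + \left(1022 - 1574\right) = \left(21 - 2546\right) - 552 = -2525 - 552 = -3077$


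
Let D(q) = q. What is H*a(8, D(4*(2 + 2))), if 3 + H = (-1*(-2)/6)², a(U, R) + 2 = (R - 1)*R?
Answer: -6188/9 ≈ -687.56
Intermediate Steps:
a(U, R) = -2 + R*(-1 + R) (a(U, R) = -2 + (R - 1)*R = -2 + (-1 + R)*R = -2 + R*(-1 + R))
H = -26/9 (H = -3 + (-1*(-2)/6)² = -3 + (2*(⅙))² = -3 + (⅓)² = -3 + ⅑ = -26/9 ≈ -2.8889)
H*a(8, D(4*(2 + 2))) = -26*(-2 + (4*(2 + 2))² - 4*(2 + 2))/9 = -26*(-2 + (4*4)² - 4*4)/9 = -26*(-2 + 16² - 1*16)/9 = -26*(-2 + 256 - 16)/9 = -26/9*238 = -6188/9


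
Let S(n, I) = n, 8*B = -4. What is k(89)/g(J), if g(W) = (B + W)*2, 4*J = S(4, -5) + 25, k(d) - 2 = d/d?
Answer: 2/9 ≈ 0.22222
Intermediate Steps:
k(d) = 3 (k(d) = 2 + d/d = 2 + 1 = 3)
B = -½ (B = (⅛)*(-4) = -½ ≈ -0.50000)
J = 29/4 (J = (4 + 25)/4 = (¼)*29 = 29/4 ≈ 7.2500)
g(W) = -1 + 2*W (g(W) = (-½ + W)*2 = -1 + 2*W)
k(89)/g(J) = 3/(-1 + 2*(29/4)) = 3/(-1 + 29/2) = 3/(27/2) = 3*(2/27) = 2/9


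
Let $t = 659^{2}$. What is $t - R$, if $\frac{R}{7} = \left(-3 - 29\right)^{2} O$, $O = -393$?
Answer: $3251305$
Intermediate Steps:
$t = 434281$
$R = -2817024$ ($R = 7 \left(-3 - 29\right)^{2} \left(-393\right) = 7 \left(-32\right)^{2} \left(-393\right) = 7 \cdot 1024 \left(-393\right) = 7 \left(-402432\right) = -2817024$)
$t - R = 434281 - -2817024 = 434281 + 2817024 = 3251305$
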